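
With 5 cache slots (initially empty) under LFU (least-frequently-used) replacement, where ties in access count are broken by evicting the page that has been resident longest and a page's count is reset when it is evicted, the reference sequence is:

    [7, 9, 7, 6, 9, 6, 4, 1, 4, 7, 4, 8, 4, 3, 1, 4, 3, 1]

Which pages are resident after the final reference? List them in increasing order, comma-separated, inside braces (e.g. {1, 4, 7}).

{1, 4, 6, 7, 9}

7 -> fault, frames {7}
9 -> fault, frames {7,9}
7 -> hit
6 -> fault, frames {7,9,6}
9 -> hit
6 -> hit
4 -> fault, frames {7,9,6,4}
1 -> fault, frames {7,9,6,4,1}
4 -> hit
7 -> hit
4 -> hit
8 -> fault, evict 1, frames {7,9,6,4,8}
4 -> hit
3 -> fault, evict 8, frames {7,9,6,4,3}
1 -> fault, evict 3, frames {7,9,6,4,1}
4 -> hit
3 -> fault, evict 1, frames {7,9,6,4,3}
1 -> fault, evict 3, frames {7,9,6,4,1}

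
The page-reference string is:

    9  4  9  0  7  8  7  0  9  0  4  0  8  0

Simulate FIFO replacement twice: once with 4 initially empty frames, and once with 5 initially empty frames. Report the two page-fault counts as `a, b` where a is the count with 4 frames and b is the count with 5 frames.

4 frames: F F . F F F . . F . F F . . → 8 faults.
5 frames: F F . F F F . . . . . . . . → 5 faults.
5 < 8: adding a frame reduced faults, as is typical.

8, 5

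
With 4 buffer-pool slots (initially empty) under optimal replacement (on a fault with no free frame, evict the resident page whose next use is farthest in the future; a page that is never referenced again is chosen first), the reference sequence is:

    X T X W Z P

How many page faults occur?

5

X -> fault, frames [X]
T -> fault, frames [X, T]
X -> hit
W -> fault, frames [X, T, W]
Z -> fault, frames [X, T, W, Z]
P -> fault, evict Z, frames [X, T, W, P]
Page faults: 5.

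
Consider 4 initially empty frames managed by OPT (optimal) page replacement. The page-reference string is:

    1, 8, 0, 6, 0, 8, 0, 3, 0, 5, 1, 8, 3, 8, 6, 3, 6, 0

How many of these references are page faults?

1 → fault, frames {1}
8 → fault, frames {1,8}
0 → fault, frames {1,8,0}
6 → fault, frames {1,8,0,6}
0 → hit
8 → hit
0 → hit
3 → fault, evict 6, frames {1,8,0,3}
0 → hit
5 → fault, evict 0, frames {1,8,3,5}
1 → hit
8 → hit
3 → hit
8 → hit
6 → fault, evict 5, frames {1,8,3,6}
3 → hit
6 → hit
0 → fault, evict 6, frames {1,8,3,0}
Page faults: 8.

8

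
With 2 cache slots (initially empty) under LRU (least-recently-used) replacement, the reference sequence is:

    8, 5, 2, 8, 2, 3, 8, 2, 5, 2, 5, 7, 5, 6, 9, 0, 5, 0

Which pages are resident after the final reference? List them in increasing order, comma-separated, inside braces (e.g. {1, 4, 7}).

{0, 5}

8: fault, frames [8]
5: fault, frames [8, 5]
2: fault, evict 8, frames [5, 2]
8: fault, evict 5, frames [2, 8]
2: hit
3: fault, evict 8, frames [2, 3]
8: fault, evict 2, frames [3, 8]
2: fault, evict 3, frames [8, 2]
5: fault, evict 8, frames [2, 5]
2: hit
5: hit
7: fault, evict 2, frames [5, 7]
5: hit
6: fault, evict 7, frames [5, 6]
9: fault, evict 5, frames [6, 9]
0: fault, evict 6, frames [9, 0]
5: fault, evict 9, frames [0, 5]
0: hit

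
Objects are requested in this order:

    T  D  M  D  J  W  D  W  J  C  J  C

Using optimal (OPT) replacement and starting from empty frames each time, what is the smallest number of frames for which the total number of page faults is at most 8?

2

f=1: 12 faults
f=2: 7 faults
f=3: 6 faults
f=4: 6 faults
f=5: 6 faults
f=6: 6 faults
Smallest f with faults ≤ 8 is 2.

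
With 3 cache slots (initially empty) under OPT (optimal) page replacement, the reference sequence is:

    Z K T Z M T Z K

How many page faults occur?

Z -> miss, frames [Z]
K -> miss, frames [Z, K]
T -> miss, frames [Z, K, T]
Z -> hit
M -> miss, evict K, frames [Z, T, M]
T -> hit
Z -> hit
K -> miss, evict M, frames [Z, T, K]
Page faults: 5.

5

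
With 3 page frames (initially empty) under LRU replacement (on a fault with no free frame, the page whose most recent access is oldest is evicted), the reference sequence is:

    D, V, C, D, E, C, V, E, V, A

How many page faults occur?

D: fault, frames [D]
V: fault, frames [D, V]
C: fault, frames [D, V, C]
D: hit
E: fault, evict V, frames [C, D, E]
C: hit
V: fault, evict D, frames [E, C, V]
E: hit
V: hit
A: fault, evict C, frames [E, V, A]
Page faults: 6.

6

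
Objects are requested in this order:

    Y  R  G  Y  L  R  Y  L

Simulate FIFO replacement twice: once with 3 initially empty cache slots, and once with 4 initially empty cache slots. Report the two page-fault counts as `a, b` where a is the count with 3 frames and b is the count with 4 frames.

5, 4

3 frames: F F F . F . F . → 5 faults.
4 frames: F F F . F . . . → 4 faults.
4 < 5: adding a frame reduced faults, as is typical.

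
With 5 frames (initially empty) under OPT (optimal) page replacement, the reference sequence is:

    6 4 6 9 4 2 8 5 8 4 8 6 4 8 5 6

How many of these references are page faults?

6 -> fault, frames (6)
4 -> fault, frames (6 4)
6 -> hit
9 -> fault, frames (6 4 9)
4 -> hit
2 -> fault, frames (6 4 9 2)
8 -> fault, frames (6 4 9 2 8)
5 -> fault, evict 2, frames (6 4 9 8 5)
8 -> hit
4 -> hit
8 -> hit
6 -> hit
4 -> hit
8 -> hit
5 -> hit
6 -> hit
Page faults: 6.

6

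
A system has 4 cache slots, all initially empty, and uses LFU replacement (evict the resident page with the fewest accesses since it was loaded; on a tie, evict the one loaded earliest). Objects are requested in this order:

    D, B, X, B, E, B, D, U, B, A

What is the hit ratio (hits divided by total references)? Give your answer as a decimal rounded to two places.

D → fault, frames [D]
B → fault, frames [D, B]
X → fault, frames [D, B, X]
B → hit
E → fault, frames [D, B, X, E]
B → hit
D → hit
U → fault, evict X, frames [D, B, E, U]
B → hit
A → fault, evict E, frames [D, B, U, A]
Hits: 4 of 10 references → 4/10 = 0.4000.

0.40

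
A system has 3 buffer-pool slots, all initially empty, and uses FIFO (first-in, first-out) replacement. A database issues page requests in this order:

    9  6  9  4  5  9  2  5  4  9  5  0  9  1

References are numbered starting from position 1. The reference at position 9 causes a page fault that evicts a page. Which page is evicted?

pos 1: 9 -> miss, frames (9)
pos 2: 6 -> miss, frames (9 6)
pos 3: 9 -> hit
pos 4: 4 -> miss, frames (9 6 4)
pos 5: 5 -> miss, evict 9, frames (6 4 5)
pos 6: 9 -> miss, evict 6, frames (4 5 9)
pos 7: 2 -> miss, evict 4, frames (5 9 2)
pos 8: 5 -> hit
pos 9: 4 -> miss, evict 5, frames (9 2 4)
At position 9, page 5 is evicted.

5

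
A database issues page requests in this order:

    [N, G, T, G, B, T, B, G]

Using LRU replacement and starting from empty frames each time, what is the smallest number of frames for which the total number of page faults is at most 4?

3

f=1: 8 faults
f=2: 6 faults
f=3: 4 faults
f=4: 4 faults
Smallest f with faults ≤ 4 is 3.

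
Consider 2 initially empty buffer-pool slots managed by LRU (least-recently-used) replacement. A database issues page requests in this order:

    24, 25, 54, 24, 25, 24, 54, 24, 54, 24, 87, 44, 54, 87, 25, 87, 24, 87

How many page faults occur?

12

24: miss, frames (24)
25: miss, frames (24 25)
54: miss, evict 24, frames (25 54)
24: miss, evict 25, frames (54 24)
25: miss, evict 54, frames (24 25)
24: hit
54: miss, evict 25, frames (24 54)
24: hit
54: hit
24: hit
87: miss, evict 54, frames (24 87)
44: miss, evict 24, frames (87 44)
54: miss, evict 87, frames (44 54)
87: miss, evict 44, frames (54 87)
25: miss, evict 54, frames (87 25)
87: hit
24: miss, evict 25, frames (87 24)
87: hit
Page faults: 12.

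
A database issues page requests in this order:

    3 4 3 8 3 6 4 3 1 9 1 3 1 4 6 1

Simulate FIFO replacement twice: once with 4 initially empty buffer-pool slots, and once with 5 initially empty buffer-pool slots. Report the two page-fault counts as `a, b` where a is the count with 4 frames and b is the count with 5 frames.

4 frames: F F . F . F . . F F . F . F F F → 10 faults.
5 frames: F F . F . F . . F F . F . F . . → 8 faults.
8 < 10: adding a frame reduced faults, as is typical.

10, 8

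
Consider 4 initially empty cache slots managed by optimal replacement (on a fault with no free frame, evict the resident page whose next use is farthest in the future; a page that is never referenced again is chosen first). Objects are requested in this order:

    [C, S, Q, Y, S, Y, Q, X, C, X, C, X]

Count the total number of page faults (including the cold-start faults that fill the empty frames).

C -> fault, frames [C]
S -> fault, frames [C, S]
Q -> fault, frames [C, S, Q]
Y -> fault, frames [C, S, Q, Y]
S -> hit
Y -> hit
Q -> hit
X -> fault, evict Y, frames [C, S, Q, X]
C -> hit
X -> hit
C -> hit
X -> hit
Page faults: 5.

5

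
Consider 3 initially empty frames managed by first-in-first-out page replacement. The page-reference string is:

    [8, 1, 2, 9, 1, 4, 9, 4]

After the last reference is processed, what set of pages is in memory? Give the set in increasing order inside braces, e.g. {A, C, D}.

{2, 4, 9}

8: miss, frames {8}
1: miss, frames {8,1}
2: miss, frames {8,1,2}
9: miss, evict 8, frames {1,2,9}
1: hit
4: miss, evict 1, frames {2,9,4}
9: hit
4: hit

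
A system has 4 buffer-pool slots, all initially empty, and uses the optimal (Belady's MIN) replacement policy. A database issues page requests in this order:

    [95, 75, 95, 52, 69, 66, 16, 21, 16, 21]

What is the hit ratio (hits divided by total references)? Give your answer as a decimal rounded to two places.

95 -> fault, frames [95]
75 -> fault, frames [95, 75]
95 -> hit
52 -> fault, frames [95, 75, 52]
69 -> fault, frames [95, 75, 52, 69]
66 -> fault, evict 69, frames [95, 75, 52, 66]
16 -> fault, evict 66, frames [95, 75, 52, 16]
21 -> fault, evict 52, frames [95, 75, 16, 21]
16 -> hit
21 -> hit
Hits: 3 of 10 references → 3/10 = 0.3000.

0.30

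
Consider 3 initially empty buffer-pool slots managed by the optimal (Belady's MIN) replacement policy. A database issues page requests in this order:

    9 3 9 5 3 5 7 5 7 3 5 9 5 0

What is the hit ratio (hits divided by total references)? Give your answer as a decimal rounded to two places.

0.57

9 → miss, frames {9}
3 → miss, frames {9,3}
9 → hit
5 → miss, frames {9,3,5}
3 → hit
5 → hit
7 → miss, evict 9, frames {3,5,7}
5 → hit
7 → hit
3 → hit
5 → hit
9 → miss, evict 7, frames {3,5,9}
5 → hit
0 → miss, evict 9, frames {3,5,0}
Hits: 8 of 14 references → 8/14 = 0.5714.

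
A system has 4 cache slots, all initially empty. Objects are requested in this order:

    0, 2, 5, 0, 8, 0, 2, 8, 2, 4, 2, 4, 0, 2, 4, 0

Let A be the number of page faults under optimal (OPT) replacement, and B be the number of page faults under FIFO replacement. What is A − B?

Under OPT: F F F . F . . . . F . . . . . . → 5 faults.
Under FIFO: F F F . F . . . . F . . F F . . → 7 faults.
A − B = 5 − 7 = -2.

-2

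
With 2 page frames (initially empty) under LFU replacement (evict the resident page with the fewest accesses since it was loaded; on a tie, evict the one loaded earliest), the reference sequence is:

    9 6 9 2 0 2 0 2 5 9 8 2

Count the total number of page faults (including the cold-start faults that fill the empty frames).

10

9 → miss, frames (9)
6 → miss, frames (9 6)
9 → hit
2 → miss, evict 6, frames (9 2)
0 → miss, evict 2, frames (9 0)
2 → miss, evict 0, frames (9 2)
0 → miss, evict 2, frames (9 0)
2 → miss, evict 0, frames (9 2)
5 → miss, evict 2, frames (9 5)
9 → hit
8 → miss, evict 5, frames (9 8)
2 → miss, evict 8, frames (9 2)
Page faults: 10.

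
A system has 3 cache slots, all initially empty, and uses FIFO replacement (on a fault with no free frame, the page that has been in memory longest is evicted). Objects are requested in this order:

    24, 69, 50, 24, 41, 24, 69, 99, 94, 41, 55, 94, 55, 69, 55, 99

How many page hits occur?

4

24: fault, frames (24)
69: fault, frames (24 69)
50: fault, frames (24 69 50)
24: hit
41: fault, evict 24, frames (69 50 41)
24: fault, evict 69, frames (50 41 24)
69: fault, evict 50, frames (41 24 69)
99: fault, evict 41, frames (24 69 99)
94: fault, evict 24, frames (69 99 94)
41: fault, evict 69, frames (99 94 41)
55: fault, evict 99, frames (94 41 55)
94: hit
55: hit
69: fault, evict 94, frames (41 55 69)
55: hit
99: fault, evict 41, frames (55 69 99)
Hits: 4.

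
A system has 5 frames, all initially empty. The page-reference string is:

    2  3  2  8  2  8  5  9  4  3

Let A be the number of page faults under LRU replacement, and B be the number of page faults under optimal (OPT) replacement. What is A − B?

Under LRU: F F . F . . F F F F → 7 faults.
Under OPT: F F . F . . F F F . → 6 faults.
A − B = 7 − 6 = 1.

1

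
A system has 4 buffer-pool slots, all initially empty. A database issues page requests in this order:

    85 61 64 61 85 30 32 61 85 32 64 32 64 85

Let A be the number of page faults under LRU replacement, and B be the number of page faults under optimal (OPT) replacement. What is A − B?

Under LRU: F F F . . F F . . . F . . . → 6 faults.
Under OPT: F F F . . F F . . . . . . . → 5 faults.
A − B = 6 − 5 = 1.

1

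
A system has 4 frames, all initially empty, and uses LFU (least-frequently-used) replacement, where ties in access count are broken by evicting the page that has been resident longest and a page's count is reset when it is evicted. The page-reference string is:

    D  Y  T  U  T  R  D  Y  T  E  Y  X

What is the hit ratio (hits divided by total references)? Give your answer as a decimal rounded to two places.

0.25

D → miss, frames {D}
Y → miss, frames {D,Y}
T → miss, frames {D,Y,T}
U → miss, frames {D,Y,T,U}
T → hit
R → miss, evict D, frames {Y,T,U,R}
D → miss, evict Y, frames {T,U,R,D}
Y → miss, evict U, frames {T,R,D,Y}
T → hit
E → miss, evict R, frames {T,D,Y,E}
Y → hit
X → miss, evict D, frames {T,Y,E,X}
Hits: 3 of 12 references → 3/12 = 0.2500.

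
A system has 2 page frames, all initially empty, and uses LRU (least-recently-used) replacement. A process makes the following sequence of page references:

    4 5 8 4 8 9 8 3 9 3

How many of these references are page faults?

7

4 → miss, frames {4}
5 → miss, frames {4,5}
8 → miss, evict 4, frames {5,8}
4 → miss, evict 5, frames {8,4}
8 → hit
9 → miss, evict 4, frames {8,9}
8 → hit
3 → miss, evict 9, frames {8,3}
9 → miss, evict 8, frames {3,9}
3 → hit
Page faults: 7.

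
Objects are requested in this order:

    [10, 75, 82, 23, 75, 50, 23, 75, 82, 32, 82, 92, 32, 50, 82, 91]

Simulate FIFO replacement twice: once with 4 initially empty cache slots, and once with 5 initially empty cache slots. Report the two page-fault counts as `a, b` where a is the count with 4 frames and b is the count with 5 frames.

4 frames: F F F F . F . . . F . F . . F F → 9 faults.
5 frames: F F F F . F . . . F . F . . . F → 8 faults.
8 < 9: adding a frame reduced faults, as is typical.

9, 8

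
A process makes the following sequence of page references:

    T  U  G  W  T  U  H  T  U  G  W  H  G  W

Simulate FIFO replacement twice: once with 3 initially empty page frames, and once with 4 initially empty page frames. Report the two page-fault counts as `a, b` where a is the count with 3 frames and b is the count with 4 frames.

3 frames: F F F F F F F . . F F . . . → 9 faults.
4 frames: F F F F . . F F F F F F . . → 10 faults.
10 > 9: adding a frame increased faults — Belady's anomaly.

9, 10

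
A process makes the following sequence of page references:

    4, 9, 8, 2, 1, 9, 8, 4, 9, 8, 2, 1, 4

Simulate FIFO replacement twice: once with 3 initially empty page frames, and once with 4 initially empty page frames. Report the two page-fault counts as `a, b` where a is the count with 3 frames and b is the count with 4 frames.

10, 11

3 frames: F F F F F F F F . . F F . → 10 faults.
4 frames: F F F F F . . F F F F F F → 11 faults.
11 > 10: adding a frame increased faults — Belady's anomaly.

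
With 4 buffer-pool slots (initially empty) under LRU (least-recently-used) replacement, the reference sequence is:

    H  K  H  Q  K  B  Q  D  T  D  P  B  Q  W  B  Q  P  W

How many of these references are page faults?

H → miss, frames [H]
K → miss, frames [H, K]
H → hit
Q → miss, frames [K, H, Q]
K → hit
B → miss, frames [H, Q, K, B]
Q → hit
D → miss, evict H, frames [K, B, Q, D]
T → miss, evict K, frames [B, Q, D, T]
D → hit
P → miss, evict B, frames [Q, T, D, P]
B → miss, evict Q, frames [T, D, P, B]
Q → miss, evict T, frames [D, P, B, Q]
W → miss, evict D, frames [P, B, Q, W]
B → hit
Q → hit
P → hit
W → hit
Page faults: 10.

10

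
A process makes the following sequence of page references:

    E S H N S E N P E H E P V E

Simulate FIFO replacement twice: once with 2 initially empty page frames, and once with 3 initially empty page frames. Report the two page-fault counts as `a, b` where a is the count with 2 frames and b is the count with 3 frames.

2 frames: F F F F F F F F F F . F F F → 13 faults.
3 frames: F F F F . F . F . F . . F F → 9 faults.
9 < 13: adding a frame reduced faults, as is typical.

13, 9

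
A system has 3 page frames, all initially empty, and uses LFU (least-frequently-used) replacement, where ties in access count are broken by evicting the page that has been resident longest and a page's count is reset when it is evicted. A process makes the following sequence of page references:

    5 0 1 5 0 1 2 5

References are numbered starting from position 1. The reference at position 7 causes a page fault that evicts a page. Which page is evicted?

5

pos 1: 5 -> miss, frames [5]
pos 2: 0 -> miss, frames [5, 0]
pos 3: 1 -> miss, frames [5, 0, 1]
pos 4: 5 -> hit
pos 5: 0 -> hit
pos 6: 1 -> hit
pos 7: 2 -> miss, evict 5, frames [0, 1, 2]
At position 7, page 5 is evicted.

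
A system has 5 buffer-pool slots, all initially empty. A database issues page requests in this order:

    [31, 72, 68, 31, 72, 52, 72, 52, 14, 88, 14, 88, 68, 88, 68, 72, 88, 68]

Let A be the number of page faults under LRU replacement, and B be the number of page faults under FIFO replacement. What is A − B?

1

Under LRU: F F F . . F . . F F . . F . . . . . → 7 faults.
Under FIFO: F F F . . F . . F F . . . . . . . . → 6 faults.
A − B = 7 − 6 = 1.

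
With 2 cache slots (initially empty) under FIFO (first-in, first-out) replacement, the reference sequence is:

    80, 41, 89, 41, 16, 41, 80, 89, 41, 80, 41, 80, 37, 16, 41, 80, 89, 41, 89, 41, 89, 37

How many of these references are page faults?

80: miss, frames {80}
41: miss, frames {80,41}
89: miss, evict 80, frames {41,89}
41: hit
16: miss, evict 41, frames {89,16}
41: miss, evict 89, frames {16,41}
80: miss, evict 16, frames {41,80}
89: miss, evict 41, frames {80,89}
41: miss, evict 80, frames {89,41}
80: miss, evict 89, frames {41,80}
41: hit
80: hit
37: miss, evict 41, frames {80,37}
16: miss, evict 80, frames {37,16}
41: miss, evict 37, frames {16,41}
80: miss, evict 16, frames {41,80}
89: miss, evict 41, frames {80,89}
41: miss, evict 80, frames {89,41}
89: hit
41: hit
89: hit
37: miss, evict 89, frames {41,37}
Page faults: 16.

16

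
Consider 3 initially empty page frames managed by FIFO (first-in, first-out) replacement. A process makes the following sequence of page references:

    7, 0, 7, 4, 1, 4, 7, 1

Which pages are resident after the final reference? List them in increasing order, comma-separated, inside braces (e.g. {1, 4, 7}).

7 → miss, frames (7)
0 → miss, frames (7 0)
7 → hit
4 → miss, frames (7 0 4)
1 → miss, evict 7, frames (0 4 1)
4 → hit
7 → miss, evict 0, frames (4 1 7)
1 → hit

{1, 4, 7}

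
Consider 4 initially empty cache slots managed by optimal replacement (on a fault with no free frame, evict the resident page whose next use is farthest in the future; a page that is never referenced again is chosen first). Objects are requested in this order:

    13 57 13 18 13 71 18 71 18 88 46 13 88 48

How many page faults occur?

13: fault, frames (13)
57: fault, frames (13 57)
13: hit
18: fault, frames (13 57 18)
13: hit
71: fault, frames (13 57 18 71)
18: hit
71: hit
18: hit
88: fault, evict 71, frames (13 57 18 88)
46: fault, evict 18, frames (13 57 88 46)
13: hit
88: hit
48: fault, evict 46, frames (13 57 88 48)
Page faults: 7.

7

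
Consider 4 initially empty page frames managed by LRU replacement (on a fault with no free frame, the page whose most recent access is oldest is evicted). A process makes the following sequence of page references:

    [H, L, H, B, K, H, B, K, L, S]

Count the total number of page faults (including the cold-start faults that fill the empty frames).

5

H -> miss, frames {H}
L -> miss, frames {H,L}
H -> hit
B -> miss, frames {L,H,B}
K -> miss, frames {L,H,B,K}
H -> hit
B -> hit
K -> hit
L -> hit
S -> miss, evict H, frames {B,K,L,S}
Page faults: 5.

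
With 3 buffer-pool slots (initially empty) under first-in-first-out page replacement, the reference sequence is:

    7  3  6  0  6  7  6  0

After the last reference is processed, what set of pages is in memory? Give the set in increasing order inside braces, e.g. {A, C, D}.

7: miss, frames {7}
3: miss, frames {7,3}
6: miss, frames {7,3,6}
0: miss, evict 7, frames {3,6,0}
6: hit
7: miss, evict 3, frames {6,0,7}
6: hit
0: hit

{0, 6, 7}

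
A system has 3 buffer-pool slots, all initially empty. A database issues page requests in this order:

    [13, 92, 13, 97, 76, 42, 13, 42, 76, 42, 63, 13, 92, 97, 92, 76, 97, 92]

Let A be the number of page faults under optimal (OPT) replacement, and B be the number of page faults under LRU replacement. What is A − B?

-3

Under OPT: F F . F F F . . . . F . F F . . . . → 8 faults.
Under LRU: F F . F F F F . . . F F F F . F . . → 11 faults.
A − B = 8 − 11 = -3.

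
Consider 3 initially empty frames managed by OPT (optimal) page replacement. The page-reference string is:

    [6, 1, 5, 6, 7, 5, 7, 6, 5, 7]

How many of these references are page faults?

6 → fault, frames [6]
1 → fault, frames [6, 1]
5 → fault, frames [6, 1, 5]
6 → hit
7 → fault, evict 1, frames [6, 5, 7]
5 → hit
7 → hit
6 → hit
5 → hit
7 → hit
Page faults: 4.

4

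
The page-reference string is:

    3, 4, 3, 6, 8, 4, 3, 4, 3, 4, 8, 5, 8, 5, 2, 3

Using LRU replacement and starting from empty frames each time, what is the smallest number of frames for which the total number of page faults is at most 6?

f=1: 16 faults
f=2: 10 faults
f=3: 9 faults
f=4: 7 faults
f=5: 6 faults
f=6: 6 faults
Smallest f with faults ≤ 6 is 5.

5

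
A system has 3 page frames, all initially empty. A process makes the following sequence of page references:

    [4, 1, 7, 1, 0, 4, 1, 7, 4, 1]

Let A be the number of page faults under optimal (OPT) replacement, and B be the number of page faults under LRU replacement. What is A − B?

-1

Under OPT: F F F . F . . F . . → 5 faults.
Under LRU: F F F . F F . F . . → 6 faults.
A − B = 5 − 6 = -1.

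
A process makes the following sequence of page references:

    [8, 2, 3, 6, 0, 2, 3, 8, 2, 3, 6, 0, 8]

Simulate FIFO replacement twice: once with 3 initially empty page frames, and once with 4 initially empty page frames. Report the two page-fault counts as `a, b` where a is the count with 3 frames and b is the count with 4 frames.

10, 11

3 frames: F F F F F F F F . . F F . → 10 faults.
4 frames: F F F F F . . F F F F F F → 11 faults.
11 > 10: adding a frame increased faults — Belady's anomaly.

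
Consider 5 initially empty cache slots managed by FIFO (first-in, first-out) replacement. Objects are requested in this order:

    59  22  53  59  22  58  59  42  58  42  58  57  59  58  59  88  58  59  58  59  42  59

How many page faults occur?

59 → miss, frames [59]
22 → miss, frames [59, 22]
53 → miss, frames [59, 22, 53]
59 → hit
22 → hit
58 → miss, frames [59, 22, 53, 58]
59 → hit
42 → miss, frames [59, 22, 53, 58, 42]
58 → hit
42 → hit
58 → hit
57 → miss, evict 59, frames [22, 53, 58, 42, 57]
59 → miss, evict 22, frames [53, 58, 42, 57, 59]
58 → hit
59 → hit
88 → miss, evict 53, frames [58, 42, 57, 59, 88]
58 → hit
59 → hit
58 → hit
59 → hit
42 → hit
59 → hit
Page faults: 8.

8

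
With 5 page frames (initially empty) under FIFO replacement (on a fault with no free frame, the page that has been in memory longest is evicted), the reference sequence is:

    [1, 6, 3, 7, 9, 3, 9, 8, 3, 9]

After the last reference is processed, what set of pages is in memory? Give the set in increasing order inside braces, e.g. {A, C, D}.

{3, 6, 7, 8, 9}

1: miss, frames [1]
6: miss, frames [1, 6]
3: miss, frames [1, 6, 3]
7: miss, frames [1, 6, 3, 7]
9: miss, frames [1, 6, 3, 7, 9]
3: hit
9: hit
8: miss, evict 1, frames [6, 3, 7, 9, 8]
3: hit
9: hit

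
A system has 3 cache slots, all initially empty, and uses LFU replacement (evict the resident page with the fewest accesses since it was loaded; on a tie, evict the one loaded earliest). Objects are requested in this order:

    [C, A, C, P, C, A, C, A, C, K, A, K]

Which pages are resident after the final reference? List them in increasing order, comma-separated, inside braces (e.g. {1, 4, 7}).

{A, C, K}

C → fault, frames {C}
A → fault, frames {C,A}
C → hit
P → fault, frames {C,A,P}
C → hit
A → hit
C → hit
A → hit
C → hit
K → fault, evict P, frames {C,A,K}
A → hit
K → hit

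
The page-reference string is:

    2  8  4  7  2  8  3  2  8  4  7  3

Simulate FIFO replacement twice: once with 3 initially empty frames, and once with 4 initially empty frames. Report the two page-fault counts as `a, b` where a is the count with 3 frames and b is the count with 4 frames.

3 frames: F F F F F F F . . F F . → 9 faults.
4 frames: F F F F . . F F F F F F → 10 faults.
10 > 9: adding a frame increased faults — Belady's anomaly.

9, 10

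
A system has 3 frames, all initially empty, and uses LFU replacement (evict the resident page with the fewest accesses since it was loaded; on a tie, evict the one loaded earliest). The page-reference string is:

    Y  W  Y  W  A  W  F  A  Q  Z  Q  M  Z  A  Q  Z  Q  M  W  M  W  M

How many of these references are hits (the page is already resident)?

Y: fault, frames (Y)
W: fault, frames (Y W)
Y: hit
W: hit
A: fault, frames (Y W A)
W: hit
F: fault, evict A, frames (Y W F)
A: fault, evict F, frames (Y W A)
Q: fault, evict A, frames (Y W Q)
Z: fault, evict Q, frames (Y W Z)
Q: fault, evict Z, frames (Y W Q)
M: fault, evict Q, frames (Y W M)
Z: fault, evict M, frames (Y W Z)
A: fault, evict Z, frames (Y W A)
Q: fault, evict A, frames (Y W Q)
Z: fault, evict Q, frames (Y W Z)
Q: fault, evict Z, frames (Y W Q)
M: fault, evict Q, frames (Y W M)
W: hit
M: hit
W: hit
M: hit
Hits: 7.

7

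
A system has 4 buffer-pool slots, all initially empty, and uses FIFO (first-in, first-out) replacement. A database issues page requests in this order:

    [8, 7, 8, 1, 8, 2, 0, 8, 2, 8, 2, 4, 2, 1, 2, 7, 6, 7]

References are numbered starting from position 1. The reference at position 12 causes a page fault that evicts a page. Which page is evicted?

pos 1: 8 -> miss, frames {8}
pos 2: 7 -> miss, frames {8,7}
pos 3: 8 -> hit
pos 4: 1 -> miss, frames {8,7,1}
pos 5: 8 -> hit
pos 6: 2 -> miss, frames {8,7,1,2}
pos 7: 0 -> miss, evict 8, frames {7,1,2,0}
pos 8: 8 -> miss, evict 7, frames {1,2,0,8}
pos 9: 2 -> hit
pos 10: 8 -> hit
pos 11: 2 -> hit
pos 12: 4 -> miss, evict 1, frames {2,0,8,4}
At position 12, page 1 is evicted.

1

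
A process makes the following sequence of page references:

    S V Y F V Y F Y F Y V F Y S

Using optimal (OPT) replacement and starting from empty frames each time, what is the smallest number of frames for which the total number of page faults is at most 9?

2

f=1: 14 faults
f=2: 8 faults
f=3: 5 faults
f=4: 4 faults
Smallest f with faults ≤ 9 is 2.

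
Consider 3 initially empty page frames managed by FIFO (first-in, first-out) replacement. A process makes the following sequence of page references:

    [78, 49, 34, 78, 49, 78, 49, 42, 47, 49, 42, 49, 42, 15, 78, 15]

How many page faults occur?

78: miss, frames {78}
49: miss, frames {78,49}
34: miss, frames {78,49,34}
78: hit
49: hit
78: hit
49: hit
42: miss, evict 78, frames {49,34,42}
47: miss, evict 49, frames {34,42,47}
49: miss, evict 34, frames {42,47,49}
42: hit
49: hit
42: hit
15: miss, evict 42, frames {47,49,15}
78: miss, evict 47, frames {49,15,78}
15: hit
Page faults: 8.

8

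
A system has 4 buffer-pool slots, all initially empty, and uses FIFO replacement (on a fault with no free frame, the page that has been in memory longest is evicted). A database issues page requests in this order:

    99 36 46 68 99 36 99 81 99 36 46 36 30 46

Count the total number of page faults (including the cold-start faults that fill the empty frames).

9

99 → fault, frames (99)
36 → fault, frames (99 36)
46 → fault, frames (99 36 46)
68 → fault, frames (99 36 46 68)
99 → hit
36 → hit
99 → hit
81 → fault, evict 99, frames (36 46 68 81)
99 → fault, evict 36, frames (46 68 81 99)
36 → fault, evict 46, frames (68 81 99 36)
46 → fault, evict 68, frames (81 99 36 46)
36 → hit
30 → fault, evict 81, frames (99 36 46 30)
46 → hit
Page faults: 9.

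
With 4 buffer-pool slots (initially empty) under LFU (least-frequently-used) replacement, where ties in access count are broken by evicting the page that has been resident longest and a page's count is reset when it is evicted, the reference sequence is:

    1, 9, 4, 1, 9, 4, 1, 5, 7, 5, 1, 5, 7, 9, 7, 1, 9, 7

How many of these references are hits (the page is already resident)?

1 -> fault, frames (1)
9 -> fault, frames (1 9)
4 -> fault, frames (1 9 4)
1 -> hit
9 -> hit
4 -> hit
1 -> hit
5 -> fault, frames (1 9 4 5)
7 -> fault, evict 5, frames (1 9 4 7)
5 -> fault, evict 7, frames (1 9 4 5)
1 -> hit
5 -> hit
7 -> fault, evict 9, frames (1 4 5 7)
9 -> fault, evict 7, frames (1 4 5 9)
7 -> fault, evict 9, frames (1 4 5 7)
1 -> hit
9 -> fault, evict 7, frames (1 4 5 9)
7 -> fault, evict 9, frames (1 4 5 7)
Hits: 7.

7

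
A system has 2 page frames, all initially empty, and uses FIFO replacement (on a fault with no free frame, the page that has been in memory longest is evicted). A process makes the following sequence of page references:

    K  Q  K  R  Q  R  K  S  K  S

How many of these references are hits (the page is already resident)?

K -> miss, frames (K)
Q -> miss, frames (K Q)
K -> hit
R -> miss, evict K, frames (Q R)
Q -> hit
R -> hit
K -> miss, evict Q, frames (R K)
S -> miss, evict R, frames (K S)
K -> hit
S -> hit
Hits: 5.

5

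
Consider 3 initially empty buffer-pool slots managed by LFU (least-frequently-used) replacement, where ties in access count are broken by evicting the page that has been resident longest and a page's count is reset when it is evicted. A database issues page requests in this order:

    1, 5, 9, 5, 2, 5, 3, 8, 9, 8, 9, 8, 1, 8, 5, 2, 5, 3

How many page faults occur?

10

1 -> fault, frames (1)
5 -> fault, frames (1 5)
9 -> fault, frames (1 5 9)
5 -> hit
2 -> fault, evict 1, frames (5 9 2)
5 -> hit
3 -> fault, evict 9, frames (5 2 3)
8 -> fault, evict 2, frames (5 3 8)
9 -> fault, evict 3, frames (5 8 9)
8 -> hit
9 -> hit
8 -> hit
1 -> fault, evict 9, frames (5 8 1)
8 -> hit
5 -> hit
2 -> fault, evict 1, frames (5 8 2)
5 -> hit
3 -> fault, evict 2, frames (5 8 3)
Page faults: 10.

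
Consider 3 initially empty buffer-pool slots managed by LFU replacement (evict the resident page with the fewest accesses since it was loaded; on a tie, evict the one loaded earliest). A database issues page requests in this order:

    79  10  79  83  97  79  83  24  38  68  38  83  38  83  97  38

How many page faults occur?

10

79 -> fault, frames (79)
10 -> fault, frames (79 10)
79 -> hit
83 -> fault, frames (79 10 83)
97 -> fault, evict 10, frames (79 83 97)
79 -> hit
83 -> hit
24 -> fault, evict 97, frames (79 83 24)
38 -> fault, evict 24, frames (79 83 38)
68 -> fault, evict 38, frames (79 83 68)
38 -> fault, evict 68, frames (79 83 38)
83 -> hit
38 -> hit
83 -> hit
97 -> fault, evict 38, frames (79 83 97)
38 -> fault, evict 97, frames (79 83 38)
Page faults: 10.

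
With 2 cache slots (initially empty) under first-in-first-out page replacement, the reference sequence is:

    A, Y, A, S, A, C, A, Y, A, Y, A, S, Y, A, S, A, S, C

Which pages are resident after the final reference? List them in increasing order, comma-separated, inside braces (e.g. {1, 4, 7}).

A → fault, frames [A]
Y → fault, frames [A, Y]
A → hit
S → fault, evict A, frames [Y, S]
A → fault, evict Y, frames [S, A]
C → fault, evict S, frames [A, C]
A → hit
Y → fault, evict A, frames [C, Y]
A → fault, evict C, frames [Y, A]
Y → hit
A → hit
S → fault, evict Y, frames [A, S]
Y → fault, evict A, frames [S, Y]
A → fault, evict S, frames [Y, A]
S → fault, evict Y, frames [A, S]
A → hit
S → hit
C → fault, evict A, frames [S, C]

{C, S}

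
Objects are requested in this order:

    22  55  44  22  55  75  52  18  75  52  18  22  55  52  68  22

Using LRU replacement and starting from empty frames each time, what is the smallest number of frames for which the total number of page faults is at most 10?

4

f=1: 16 faults
f=2: 16 faults
f=3: 11 faults
f=4: 9 faults
f=5: 7 faults
f=6: 7 faults
f=7: 7 faults
Smallest f with faults ≤ 10 is 4.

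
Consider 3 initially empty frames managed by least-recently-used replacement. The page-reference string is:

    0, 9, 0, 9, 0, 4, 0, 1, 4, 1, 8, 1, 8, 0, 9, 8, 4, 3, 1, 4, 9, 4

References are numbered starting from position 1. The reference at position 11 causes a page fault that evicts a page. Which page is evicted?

0

pos 1: 0 -> miss, frames {0}
pos 2: 9 -> miss, frames {0,9}
pos 3: 0 -> hit
pos 4: 9 -> hit
pos 5: 0 -> hit
pos 6: 4 -> miss, frames {9,0,4}
pos 7: 0 -> hit
pos 8: 1 -> miss, evict 9, frames {4,0,1}
pos 9: 4 -> hit
pos 10: 1 -> hit
pos 11: 8 -> miss, evict 0, frames {4,1,8}
At position 11, page 0 is evicted.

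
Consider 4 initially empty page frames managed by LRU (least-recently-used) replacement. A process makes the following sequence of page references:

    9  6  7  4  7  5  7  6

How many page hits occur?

9: fault, frames [9]
6: fault, frames [9, 6]
7: fault, frames [9, 6, 7]
4: fault, frames [9, 6, 7, 4]
7: hit
5: fault, evict 9, frames [6, 4, 7, 5]
7: hit
6: hit
Hits: 3.

3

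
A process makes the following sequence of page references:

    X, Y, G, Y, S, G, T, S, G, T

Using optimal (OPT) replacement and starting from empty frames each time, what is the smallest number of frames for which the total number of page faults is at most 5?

3

f=1: 10 faults
f=2: 6 faults
f=3: 5 faults
f=4: 5 faults
f=5: 5 faults
Smallest f with faults ≤ 5 is 3.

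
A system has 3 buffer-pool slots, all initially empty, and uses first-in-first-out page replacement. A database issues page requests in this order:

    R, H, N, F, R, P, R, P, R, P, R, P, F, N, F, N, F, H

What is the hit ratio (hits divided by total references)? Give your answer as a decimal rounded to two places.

0.50

R: fault, frames {R}
H: fault, frames {R,H}
N: fault, frames {R,H,N}
F: fault, evict R, frames {H,N,F}
R: fault, evict H, frames {N,F,R}
P: fault, evict N, frames {F,R,P}
R: hit
P: hit
R: hit
P: hit
R: hit
P: hit
F: hit
N: fault, evict F, frames {R,P,N}
F: fault, evict R, frames {P,N,F}
N: hit
F: hit
H: fault, evict P, frames {N,F,H}
Hits: 9 of 18 references → 9/18 = 0.5000.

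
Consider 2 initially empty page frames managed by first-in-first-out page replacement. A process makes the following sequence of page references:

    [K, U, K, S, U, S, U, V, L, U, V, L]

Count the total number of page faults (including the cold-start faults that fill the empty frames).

K → miss, frames [K]
U → miss, frames [K, U]
K → hit
S → miss, evict K, frames [U, S]
U → hit
S → hit
U → hit
V → miss, evict U, frames [S, V]
L → miss, evict S, frames [V, L]
U → miss, evict V, frames [L, U]
V → miss, evict L, frames [U, V]
L → miss, evict U, frames [V, L]
Page faults: 8.

8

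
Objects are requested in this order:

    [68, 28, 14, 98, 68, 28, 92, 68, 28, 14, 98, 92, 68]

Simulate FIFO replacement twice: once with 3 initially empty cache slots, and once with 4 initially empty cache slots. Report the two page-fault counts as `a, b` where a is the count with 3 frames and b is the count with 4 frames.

3 frames: F F F F F F F . . F F . F → 10 faults.
4 frames: F F F F . . F F F F F F F → 11 faults.
11 > 10: adding a frame increased faults — Belady's anomaly.

10, 11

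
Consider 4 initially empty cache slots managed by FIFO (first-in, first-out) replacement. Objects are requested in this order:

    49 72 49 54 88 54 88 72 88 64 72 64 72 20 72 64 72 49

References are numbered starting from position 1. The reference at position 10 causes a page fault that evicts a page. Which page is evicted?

pos 1: 49 → miss, frames {49}
pos 2: 72 → miss, frames {49,72}
pos 3: 49 → hit
pos 4: 54 → miss, frames {49,72,54}
pos 5: 88 → miss, frames {49,72,54,88}
pos 6: 54 → hit
pos 7: 88 → hit
pos 8: 72 → hit
pos 9: 88 → hit
pos 10: 64 → miss, evict 49, frames {72,54,88,64}
At position 10, page 49 is evicted.

49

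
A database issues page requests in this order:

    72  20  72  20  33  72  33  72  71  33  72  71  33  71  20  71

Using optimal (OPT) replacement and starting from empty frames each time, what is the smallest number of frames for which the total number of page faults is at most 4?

f=1: 16 faults
f=2: 7 faults
f=3: 5 faults
f=4: 4 faults
Smallest f with faults ≤ 4 is 4.

4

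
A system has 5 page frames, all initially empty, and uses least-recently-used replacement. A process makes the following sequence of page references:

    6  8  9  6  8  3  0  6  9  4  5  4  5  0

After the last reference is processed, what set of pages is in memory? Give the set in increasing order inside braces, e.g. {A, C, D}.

6: fault, frames (6)
8: fault, frames (6 8)
9: fault, frames (6 8 9)
6: hit
8: hit
3: fault, frames (9 6 8 3)
0: fault, frames (9 6 8 3 0)
6: hit
9: hit
4: fault, evict 8, frames (3 0 6 9 4)
5: fault, evict 3, frames (0 6 9 4 5)
4: hit
5: hit
0: hit

{0, 4, 5, 6, 9}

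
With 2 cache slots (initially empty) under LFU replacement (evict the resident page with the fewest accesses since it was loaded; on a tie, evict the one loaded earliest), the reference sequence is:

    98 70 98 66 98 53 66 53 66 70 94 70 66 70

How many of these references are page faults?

12

98: miss, frames {98}
70: miss, frames {98,70}
98: hit
66: miss, evict 70, frames {98,66}
98: hit
53: miss, evict 66, frames {98,53}
66: miss, evict 53, frames {98,66}
53: miss, evict 66, frames {98,53}
66: miss, evict 53, frames {98,66}
70: miss, evict 66, frames {98,70}
94: miss, evict 70, frames {98,94}
70: miss, evict 94, frames {98,70}
66: miss, evict 70, frames {98,66}
70: miss, evict 66, frames {98,70}
Page faults: 12.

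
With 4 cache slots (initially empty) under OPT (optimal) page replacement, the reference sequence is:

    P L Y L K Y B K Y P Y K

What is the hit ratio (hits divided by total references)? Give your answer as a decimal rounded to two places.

P -> miss, frames (P)
L -> miss, frames (P L)
Y -> miss, frames (P L Y)
L -> hit
K -> miss, frames (P L Y K)
Y -> hit
B -> miss, evict L, frames (P Y K B)
K -> hit
Y -> hit
P -> hit
Y -> hit
K -> hit
Hits: 7 of 12 references → 7/12 = 0.5833.

0.58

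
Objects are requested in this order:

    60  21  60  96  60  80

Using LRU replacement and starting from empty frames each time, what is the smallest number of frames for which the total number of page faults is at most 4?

2

f=1: 6 faults
f=2: 4 faults
f=3: 4 faults
f=4: 4 faults
Smallest f with faults ≤ 4 is 2.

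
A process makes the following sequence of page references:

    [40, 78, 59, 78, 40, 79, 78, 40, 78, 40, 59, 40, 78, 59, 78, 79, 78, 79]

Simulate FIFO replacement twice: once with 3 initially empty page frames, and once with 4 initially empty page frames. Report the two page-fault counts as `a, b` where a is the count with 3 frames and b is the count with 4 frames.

3 frames: F F F . . F . F F . F . . . . F . . → 8 faults.
4 frames: F F F . . F . . . . . . . . . . . . → 4 faults.
4 < 8: adding a frame reduced faults, as is typical.

8, 4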